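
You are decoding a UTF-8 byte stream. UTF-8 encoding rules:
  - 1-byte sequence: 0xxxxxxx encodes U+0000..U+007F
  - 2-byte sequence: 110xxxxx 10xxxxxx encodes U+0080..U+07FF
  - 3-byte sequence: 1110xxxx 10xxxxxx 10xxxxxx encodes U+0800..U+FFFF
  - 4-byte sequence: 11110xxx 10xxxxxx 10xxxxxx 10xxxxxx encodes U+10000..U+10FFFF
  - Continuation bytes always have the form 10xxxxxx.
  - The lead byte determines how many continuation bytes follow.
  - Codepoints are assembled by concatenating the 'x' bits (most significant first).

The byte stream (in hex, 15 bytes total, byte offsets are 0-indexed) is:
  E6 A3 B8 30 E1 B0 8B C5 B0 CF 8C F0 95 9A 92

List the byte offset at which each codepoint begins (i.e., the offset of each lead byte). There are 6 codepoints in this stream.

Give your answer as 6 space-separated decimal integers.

Byte[0]=E6: 3-byte lead, need 2 cont bytes. acc=0x6
Byte[1]=A3: continuation. acc=(acc<<6)|0x23=0x1A3
Byte[2]=B8: continuation. acc=(acc<<6)|0x38=0x68F8
Completed: cp=U+68F8 (starts at byte 0)
Byte[3]=30: 1-byte ASCII. cp=U+0030
Byte[4]=E1: 3-byte lead, need 2 cont bytes. acc=0x1
Byte[5]=B0: continuation. acc=(acc<<6)|0x30=0x70
Byte[6]=8B: continuation. acc=(acc<<6)|0x0B=0x1C0B
Completed: cp=U+1C0B (starts at byte 4)
Byte[7]=C5: 2-byte lead, need 1 cont bytes. acc=0x5
Byte[8]=B0: continuation. acc=(acc<<6)|0x30=0x170
Completed: cp=U+0170 (starts at byte 7)
Byte[9]=CF: 2-byte lead, need 1 cont bytes. acc=0xF
Byte[10]=8C: continuation. acc=(acc<<6)|0x0C=0x3CC
Completed: cp=U+03CC (starts at byte 9)
Byte[11]=F0: 4-byte lead, need 3 cont bytes. acc=0x0
Byte[12]=95: continuation. acc=(acc<<6)|0x15=0x15
Byte[13]=9A: continuation. acc=(acc<<6)|0x1A=0x55A
Byte[14]=92: continuation. acc=(acc<<6)|0x12=0x15692
Completed: cp=U+15692 (starts at byte 11)

Answer: 0 3 4 7 9 11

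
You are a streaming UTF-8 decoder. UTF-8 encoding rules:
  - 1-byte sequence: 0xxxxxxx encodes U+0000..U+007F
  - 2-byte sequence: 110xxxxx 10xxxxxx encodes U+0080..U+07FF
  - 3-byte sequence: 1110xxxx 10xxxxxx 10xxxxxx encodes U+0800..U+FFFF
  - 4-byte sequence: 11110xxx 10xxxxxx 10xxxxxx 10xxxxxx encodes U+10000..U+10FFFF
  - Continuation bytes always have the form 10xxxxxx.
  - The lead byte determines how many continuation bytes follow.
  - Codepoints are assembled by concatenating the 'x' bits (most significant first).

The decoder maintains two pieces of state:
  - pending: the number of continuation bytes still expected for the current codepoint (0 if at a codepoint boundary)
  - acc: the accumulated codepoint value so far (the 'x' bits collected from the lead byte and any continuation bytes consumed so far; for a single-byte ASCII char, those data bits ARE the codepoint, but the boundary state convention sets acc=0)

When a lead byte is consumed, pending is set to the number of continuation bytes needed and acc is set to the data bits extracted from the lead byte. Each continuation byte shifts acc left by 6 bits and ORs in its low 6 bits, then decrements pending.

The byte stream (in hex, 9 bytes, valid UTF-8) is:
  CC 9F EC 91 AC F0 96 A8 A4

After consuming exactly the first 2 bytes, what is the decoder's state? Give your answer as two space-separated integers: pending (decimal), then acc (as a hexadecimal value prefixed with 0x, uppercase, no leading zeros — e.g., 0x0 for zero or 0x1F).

Byte[0]=CC: 2-byte lead. pending=1, acc=0xC
Byte[1]=9F: continuation. acc=(acc<<6)|0x1F=0x31F, pending=0

Answer: 0 0x31F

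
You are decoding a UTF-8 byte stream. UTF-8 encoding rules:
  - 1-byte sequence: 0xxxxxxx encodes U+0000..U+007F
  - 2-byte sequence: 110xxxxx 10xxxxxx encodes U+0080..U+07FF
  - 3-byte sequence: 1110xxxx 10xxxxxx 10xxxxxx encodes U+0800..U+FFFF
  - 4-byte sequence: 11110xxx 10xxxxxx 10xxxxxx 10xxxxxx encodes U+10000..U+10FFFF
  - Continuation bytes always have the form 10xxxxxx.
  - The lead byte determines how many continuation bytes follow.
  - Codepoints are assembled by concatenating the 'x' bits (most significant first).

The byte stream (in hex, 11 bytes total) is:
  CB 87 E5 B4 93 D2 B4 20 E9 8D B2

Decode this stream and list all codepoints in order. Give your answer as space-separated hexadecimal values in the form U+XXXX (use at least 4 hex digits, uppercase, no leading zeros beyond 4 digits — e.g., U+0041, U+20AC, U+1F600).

Answer: U+02C7 U+5D13 U+04B4 U+0020 U+9372

Derivation:
Byte[0]=CB: 2-byte lead, need 1 cont bytes. acc=0xB
Byte[1]=87: continuation. acc=(acc<<6)|0x07=0x2C7
Completed: cp=U+02C7 (starts at byte 0)
Byte[2]=E5: 3-byte lead, need 2 cont bytes. acc=0x5
Byte[3]=B4: continuation. acc=(acc<<6)|0x34=0x174
Byte[4]=93: continuation. acc=(acc<<6)|0x13=0x5D13
Completed: cp=U+5D13 (starts at byte 2)
Byte[5]=D2: 2-byte lead, need 1 cont bytes. acc=0x12
Byte[6]=B4: continuation. acc=(acc<<6)|0x34=0x4B4
Completed: cp=U+04B4 (starts at byte 5)
Byte[7]=20: 1-byte ASCII. cp=U+0020
Byte[8]=E9: 3-byte lead, need 2 cont bytes. acc=0x9
Byte[9]=8D: continuation. acc=(acc<<6)|0x0D=0x24D
Byte[10]=B2: continuation. acc=(acc<<6)|0x32=0x9372
Completed: cp=U+9372 (starts at byte 8)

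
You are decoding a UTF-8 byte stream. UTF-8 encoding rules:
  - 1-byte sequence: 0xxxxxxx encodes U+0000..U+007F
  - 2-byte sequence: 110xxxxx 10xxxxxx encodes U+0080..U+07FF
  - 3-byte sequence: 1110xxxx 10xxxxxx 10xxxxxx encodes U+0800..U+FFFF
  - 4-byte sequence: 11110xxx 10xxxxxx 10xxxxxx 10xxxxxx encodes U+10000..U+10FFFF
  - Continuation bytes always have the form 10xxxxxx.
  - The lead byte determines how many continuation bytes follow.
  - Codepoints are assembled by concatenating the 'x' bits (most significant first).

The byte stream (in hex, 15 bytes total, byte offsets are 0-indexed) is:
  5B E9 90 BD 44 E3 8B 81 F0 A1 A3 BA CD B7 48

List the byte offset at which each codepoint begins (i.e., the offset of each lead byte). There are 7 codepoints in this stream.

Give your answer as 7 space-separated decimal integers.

Byte[0]=5B: 1-byte ASCII. cp=U+005B
Byte[1]=E9: 3-byte lead, need 2 cont bytes. acc=0x9
Byte[2]=90: continuation. acc=(acc<<6)|0x10=0x250
Byte[3]=BD: continuation. acc=(acc<<6)|0x3D=0x943D
Completed: cp=U+943D (starts at byte 1)
Byte[4]=44: 1-byte ASCII. cp=U+0044
Byte[5]=E3: 3-byte lead, need 2 cont bytes. acc=0x3
Byte[6]=8B: continuation. acc=(acc<<6)|0x0B=0xCB
Byte[7]=81: continuation. acc=(acc<<6)|0x01=0x32C1
Completed: cp=U+32C1 (starts at byte 5)
Byte[8]=F0: 4-byte lead, need 3 cont bytes. acc=0x0
Byte[9]=A1: continuation. acc=(acc<<6)|0x21=0x21
Byte[10]=A3: continuation. acc=(acc<<6)|0x23=0x863
Byte[11]=BA: continuation. acc=(acc<<6)|0x3A=0x218FA
Completed: cp=U+218FA (starts at byte 8)
Byte[12]=CD: 2-byte lead, need 1 cont bytes. acc=0xD
Byte[13]=B7: continuation. acc=(acc<<6)|0x37=0x377
Completed: cp=U+0377 (starts at byte 12)
Byte[14]=48: 1-byte ASCII. cp=U+0048

Answer: 0 1 4 5 8 12 14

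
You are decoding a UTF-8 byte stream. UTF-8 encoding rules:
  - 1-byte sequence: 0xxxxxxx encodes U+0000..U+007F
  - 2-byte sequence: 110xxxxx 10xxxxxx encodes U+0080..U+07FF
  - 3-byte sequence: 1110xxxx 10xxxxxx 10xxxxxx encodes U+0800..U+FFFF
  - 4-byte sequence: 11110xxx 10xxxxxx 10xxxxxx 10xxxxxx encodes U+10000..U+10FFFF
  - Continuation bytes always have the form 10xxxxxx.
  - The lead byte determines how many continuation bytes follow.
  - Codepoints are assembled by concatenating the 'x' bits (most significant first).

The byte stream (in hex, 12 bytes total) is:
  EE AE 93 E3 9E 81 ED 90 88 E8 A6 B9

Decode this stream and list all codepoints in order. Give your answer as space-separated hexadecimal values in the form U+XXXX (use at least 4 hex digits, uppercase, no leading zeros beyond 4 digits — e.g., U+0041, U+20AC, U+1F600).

Answer: U+EB93 U+3781 U+D408 U+89B9

Derivation:
Byte[0]=EE: 3-byte lead, need 2 cont bytes. acc=0xE
Byte[1]=AE: continuation. acc=(acc<<6)|0x2E=0x3AE
Byte[2]=93: continuation. acc=(acc<<6)|0x13=0xEB93
Completed: cp=U+EB93 (starts at byte 0)
Byte[3]=E3: 3-byte lead, need 2 cont bytes. acc=0x3
Byte[4]=9E: continuation. acc=(acc<<6)|0x1E=0xDE
Byte[5]=81: continuation. acc=(acc<<6)|0x01=0x3781
Completed: cp=U+3781 (starts at byte 3)
Byte[6]=ED: 3-byte lead, need 2 cont bytes. acc=0xD
Byte[7]=90: continuation. acc=(acc<<6)|0x10=0x350
Byte[8]=88: continuation. acc=(acc<<6)|0x08=0xD408
Completed: cp=U+D408 (starts at byte 6)
Byte[9]=E8: 3-byte lead, need 2 cont bytes. acc=0x8
Byte[10]=A6: continuation. acc=(acc<<6)|0x26=0x226
Byte[11]=B9: continuation. acc=(acc<<6)|0x39=0x89B9
Completed: cp=U+89B9 (starts at byte 9)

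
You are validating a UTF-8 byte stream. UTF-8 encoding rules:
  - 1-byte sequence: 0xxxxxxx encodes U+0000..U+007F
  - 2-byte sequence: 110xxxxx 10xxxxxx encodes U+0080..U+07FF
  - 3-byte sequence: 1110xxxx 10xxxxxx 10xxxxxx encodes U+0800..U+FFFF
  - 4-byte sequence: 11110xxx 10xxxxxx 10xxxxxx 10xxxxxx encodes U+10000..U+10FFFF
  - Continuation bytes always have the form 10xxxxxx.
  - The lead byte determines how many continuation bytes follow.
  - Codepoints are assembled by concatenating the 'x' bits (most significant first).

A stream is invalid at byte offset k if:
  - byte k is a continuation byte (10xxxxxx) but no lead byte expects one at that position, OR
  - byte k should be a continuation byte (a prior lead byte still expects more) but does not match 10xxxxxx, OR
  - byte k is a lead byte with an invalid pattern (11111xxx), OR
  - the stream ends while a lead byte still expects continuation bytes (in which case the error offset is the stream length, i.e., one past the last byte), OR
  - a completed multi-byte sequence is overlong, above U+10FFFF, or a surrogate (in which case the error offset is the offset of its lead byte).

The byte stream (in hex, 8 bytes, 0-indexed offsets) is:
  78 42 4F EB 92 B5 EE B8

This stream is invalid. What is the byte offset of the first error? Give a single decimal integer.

Byte[0]=78: 1-byte ASCII. cp=U+0078
Byte[1]=42: 1-byte ASCII. cp=U+0042
Byte[2]=4F: 1-byte ASCII. cp=U+004F
Byte[3]=EB: 3-byte lead, need 2 cont bytes. acc=0xB
Byte[4]=92: continuation. acc=(acc<<6)|0x12=0x2D2
Byte[5]=B5: continuation. acc=(acc<<6)|0x35=0xB4B5
Completed: cp=U+B4B5 (starts at byte 3)
Byte[6]=EE: 3-byte lead, need 2 cont bytes. acc=0xE
Byte[7]=B8: continuation. acc=(acc<<6)|0x38=0x3B8
Byte[8]: stream ended, expected continuation. INVALID

Answer: 8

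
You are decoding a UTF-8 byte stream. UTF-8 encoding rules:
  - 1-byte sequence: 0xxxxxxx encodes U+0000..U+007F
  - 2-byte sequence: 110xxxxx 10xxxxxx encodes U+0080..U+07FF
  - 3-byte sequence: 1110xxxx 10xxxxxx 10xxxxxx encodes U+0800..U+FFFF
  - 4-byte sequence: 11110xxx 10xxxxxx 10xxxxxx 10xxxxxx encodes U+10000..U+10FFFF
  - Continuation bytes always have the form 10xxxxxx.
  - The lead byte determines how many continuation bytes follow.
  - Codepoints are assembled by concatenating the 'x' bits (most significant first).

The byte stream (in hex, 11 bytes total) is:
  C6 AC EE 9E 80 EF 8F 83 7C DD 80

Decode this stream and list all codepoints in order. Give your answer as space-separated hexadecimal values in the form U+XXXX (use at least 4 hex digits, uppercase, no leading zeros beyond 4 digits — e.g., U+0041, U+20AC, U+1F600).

Byte[0]=C6: 2-byte lead, need 1 cont bytes. acc=0x6
Byte[1]=AC: continuation. acc=(acc<<6)|0x2C=0x1AC
Completed: cp=U+01AC (starts at byte 0)
Byte[2]=EE: 3-byte lead, need 2 cont bytes. acc=0xE
Byte[3]=9E: continuation. acc=(acc<<6)|0x1E=0x39E
Byte[4]=80: continuation. acc=(acc<<6)|0x00=0xE780
Completed: cp=U+E780 (starts at byte 2)
Byte[5]=EF: 3-byte lead, need 2 cont bytes. acc=0xF
Byte[6]=8F: continuation. acc=(acc<<6)|0x0F=0x3CF
Byte[7]=83: continuation. acc=(acc<<6)|0x03=0xF3C3
Completed: cp=U+F3C3 (starts at byte 5)
Byte[8]=7C: 1-byte ASCII. cp=U+007C
Byte[9]=DD: 2-byte lead, need 1 cont bytes. acc=0x1D
Byte[10]=80: continuation. acc=(acc<<6)|0x00=0x740
Completed: cp=U+0740 (starts at byte 9)

Answer: U+01AC U+E780 U+F3C3 U+007C U+0740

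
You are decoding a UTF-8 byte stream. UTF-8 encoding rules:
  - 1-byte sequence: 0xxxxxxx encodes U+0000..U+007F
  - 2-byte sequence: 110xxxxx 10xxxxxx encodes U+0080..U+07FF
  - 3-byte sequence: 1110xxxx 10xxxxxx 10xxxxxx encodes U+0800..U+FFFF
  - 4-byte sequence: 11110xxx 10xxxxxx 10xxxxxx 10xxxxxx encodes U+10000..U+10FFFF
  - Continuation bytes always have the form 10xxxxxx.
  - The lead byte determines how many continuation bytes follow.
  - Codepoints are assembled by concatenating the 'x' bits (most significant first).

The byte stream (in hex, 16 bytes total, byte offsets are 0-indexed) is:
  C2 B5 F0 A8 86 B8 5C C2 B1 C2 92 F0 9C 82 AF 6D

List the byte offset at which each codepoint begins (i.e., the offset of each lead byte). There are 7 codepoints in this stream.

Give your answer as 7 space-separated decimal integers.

Answer: 0 2 6 7 9 11 15

Derivation:
Byte[0]=C2: 2-byte lead, need 1 cont bytes. acc=0x2
Byte[1]=B5: continuation. acc=(acc<<6)|0x35=0xB5
Completed: cp=U+00B5 (starts at byte 0)
Byte[2]=F0: 4-byte lead, need 3 cont bytes. acc=0x0
Byte[3]=A8: continuation. acc=(acc<<6)|0x28=0x28
Byte[4]=86: continuation. acc=(acc<<6)|0x06=0xA06
Byte[5]=B8: continuation. acc=(acc<<6)|0x38=0x281B8
Completed: cp=U+281B8 (starts at byte 2)
Byte[6]=5C: 1-byte ASCII. cp=U+005C
Byte[7]=C2: 2-byte lead, need 1 cont bytes. acc=0x2
Byte[8]=B1: continuation. acc=(acc<<6)|0x31=0xB1
Completed: cp=U+00B1 (starts at byte 7)
Byte[9]=C2: 2-byte lead, need 1 cont bytes. acc=0x2
Byte[10]=92: continuation. acc=(acc<<6)|0x12=0x92
Completed: cp=U+0092 (starts at byte 9)
Byte[11]=F0: 4-byte lead, need 3 cont bytes. acc=0x0
Byte[12]=9C: continuation. acc=(acc<<6)|0x1C=0x1C
Byte[13]=82: continuation. acc=(acc<<6)|0x02=0x702
Byte[14]=AF: continuation. acc=(acc<<6)|0x2F=0x1C0AF
Completed: cp=U+1C0AF (starts at byte 11)
Byte[15]=6D: 1-byte ASCII. cp=U+006D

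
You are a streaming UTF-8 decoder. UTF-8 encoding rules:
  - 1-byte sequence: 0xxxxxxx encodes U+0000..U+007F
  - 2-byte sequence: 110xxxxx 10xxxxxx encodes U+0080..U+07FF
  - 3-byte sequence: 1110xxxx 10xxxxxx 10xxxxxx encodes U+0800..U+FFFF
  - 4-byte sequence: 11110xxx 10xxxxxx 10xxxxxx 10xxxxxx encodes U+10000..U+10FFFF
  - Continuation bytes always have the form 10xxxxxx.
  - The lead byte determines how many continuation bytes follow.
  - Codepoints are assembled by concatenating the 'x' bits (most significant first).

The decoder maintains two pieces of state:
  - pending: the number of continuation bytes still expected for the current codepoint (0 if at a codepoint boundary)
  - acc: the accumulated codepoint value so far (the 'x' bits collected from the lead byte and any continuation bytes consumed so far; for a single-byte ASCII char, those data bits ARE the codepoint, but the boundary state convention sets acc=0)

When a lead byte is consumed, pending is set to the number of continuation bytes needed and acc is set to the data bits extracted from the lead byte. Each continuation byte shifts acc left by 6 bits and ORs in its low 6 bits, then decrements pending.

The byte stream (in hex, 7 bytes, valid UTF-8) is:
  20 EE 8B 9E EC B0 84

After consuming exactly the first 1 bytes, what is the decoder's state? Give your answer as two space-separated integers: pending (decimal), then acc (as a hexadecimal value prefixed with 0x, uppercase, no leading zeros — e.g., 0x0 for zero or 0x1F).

Byte[0]=20: 1-byte. pending=0, acc=0x0

Answer: 0 0x0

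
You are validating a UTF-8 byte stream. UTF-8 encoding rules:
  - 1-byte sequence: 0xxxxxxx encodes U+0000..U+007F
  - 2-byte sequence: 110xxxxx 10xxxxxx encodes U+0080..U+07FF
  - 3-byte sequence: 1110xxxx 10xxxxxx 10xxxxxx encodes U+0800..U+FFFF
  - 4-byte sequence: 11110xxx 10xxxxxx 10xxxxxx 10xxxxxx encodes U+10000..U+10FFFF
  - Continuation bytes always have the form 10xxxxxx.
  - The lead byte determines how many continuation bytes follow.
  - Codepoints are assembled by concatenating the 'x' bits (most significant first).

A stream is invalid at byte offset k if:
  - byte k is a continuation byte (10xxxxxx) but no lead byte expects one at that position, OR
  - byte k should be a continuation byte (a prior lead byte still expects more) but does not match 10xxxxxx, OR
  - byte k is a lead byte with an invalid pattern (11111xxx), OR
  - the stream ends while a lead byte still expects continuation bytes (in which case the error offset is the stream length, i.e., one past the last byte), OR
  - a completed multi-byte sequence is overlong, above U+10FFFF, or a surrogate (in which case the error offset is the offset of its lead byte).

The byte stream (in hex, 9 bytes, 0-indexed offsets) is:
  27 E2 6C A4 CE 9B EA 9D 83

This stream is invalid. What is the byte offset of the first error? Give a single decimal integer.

Byte[0]=27: 1-byte ASCII. cp=U+0027
Byte[1]=E2: 3-byte lead, need 2 cont bytes. acc=0x2
Byte[2]=6C: expected 10xxxxxx continuation. INVALID

Answer: 2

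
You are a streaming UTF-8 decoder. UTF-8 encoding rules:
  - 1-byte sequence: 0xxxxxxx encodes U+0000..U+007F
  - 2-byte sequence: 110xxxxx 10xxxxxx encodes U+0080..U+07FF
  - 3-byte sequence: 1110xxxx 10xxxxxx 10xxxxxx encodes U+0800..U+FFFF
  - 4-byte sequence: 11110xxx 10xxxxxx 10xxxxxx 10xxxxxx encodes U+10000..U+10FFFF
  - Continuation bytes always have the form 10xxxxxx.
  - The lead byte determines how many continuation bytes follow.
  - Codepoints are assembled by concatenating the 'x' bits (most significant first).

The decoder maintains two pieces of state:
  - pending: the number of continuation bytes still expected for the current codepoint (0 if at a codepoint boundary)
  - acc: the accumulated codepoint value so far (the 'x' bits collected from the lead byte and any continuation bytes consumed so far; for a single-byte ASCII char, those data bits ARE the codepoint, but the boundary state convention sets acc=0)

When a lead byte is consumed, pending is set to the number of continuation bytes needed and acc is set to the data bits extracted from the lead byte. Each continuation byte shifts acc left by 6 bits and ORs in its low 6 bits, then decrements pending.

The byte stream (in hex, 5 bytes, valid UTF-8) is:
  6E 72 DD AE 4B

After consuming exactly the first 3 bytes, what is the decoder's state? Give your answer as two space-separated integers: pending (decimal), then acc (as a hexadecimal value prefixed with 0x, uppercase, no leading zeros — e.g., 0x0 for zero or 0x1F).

Answer: 1 0x1D

Derivation:
Byte[0]=6E: 1-byte. pending=0, acc=0x0
Byte[1]=72: 1-byte. pending=0, acc=0x0
Byte[2]=DD: 2-byte lead. pending=1, acc=0x1D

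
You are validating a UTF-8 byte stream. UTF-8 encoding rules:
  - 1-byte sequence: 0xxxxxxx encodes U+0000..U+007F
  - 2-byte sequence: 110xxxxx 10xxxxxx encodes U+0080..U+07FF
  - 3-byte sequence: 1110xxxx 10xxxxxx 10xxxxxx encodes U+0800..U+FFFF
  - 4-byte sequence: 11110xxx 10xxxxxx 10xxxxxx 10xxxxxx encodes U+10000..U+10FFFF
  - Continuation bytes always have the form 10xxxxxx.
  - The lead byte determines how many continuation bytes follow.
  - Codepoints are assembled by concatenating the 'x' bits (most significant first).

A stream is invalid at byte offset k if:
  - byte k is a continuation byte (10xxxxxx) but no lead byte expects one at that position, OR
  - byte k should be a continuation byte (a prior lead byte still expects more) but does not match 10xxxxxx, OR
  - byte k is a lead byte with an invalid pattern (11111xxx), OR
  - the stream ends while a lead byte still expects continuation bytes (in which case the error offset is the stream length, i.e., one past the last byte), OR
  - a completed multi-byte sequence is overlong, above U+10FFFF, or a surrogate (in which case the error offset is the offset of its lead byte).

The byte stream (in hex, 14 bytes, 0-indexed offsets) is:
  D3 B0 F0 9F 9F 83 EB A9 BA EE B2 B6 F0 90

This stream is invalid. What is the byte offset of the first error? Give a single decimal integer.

Byte[0]=D3: 2-byte lead, need 1 cont bytes. acc=0x13
Byte[1]=B0: continuation. acc=(acc<<6)|0x30=0x4F0
Completed: cp=U+04F0 (starts at byte 0)
Byte[2]=F0: 4-byte lead, need 3 cont bytes. acc=0x0
Byte[3]=9F: continuation. acc=(acc<<6)|0x1F=0x1F
Byte[4]=9F: continuation. acc=(acc<<6)|0x1F=0x7DF
Byte[5]=83: continuation. acc=(acc<<6)|0x03=0x1F7C3
Completed: cp=U+1F7C3 (starts at byte 2)
Byte[6]=EB: 3-byte lead, need 2 cont bytes. acc=0xB
Byte[7]=A9: continuation. acc=(acc<<6)|0x29=0x2E9
Byte[8]=BA: continuation. acc=(acc<<6)|0x3A=0xBA7A
Completed: cp=U+BA7A (starts at byte 6)
Byte[9]=EE: 3-byte lead, need 2 cont bytes. acc=0xE
Byte[10]=B2: continuation. acc=(acc<<6)|0x32=0x3B2
Byte[11]=B6: continuation. acc=(acc<<6)|0x36=0xECB6
Completed: cp=U+ECB6 (starts at byte 9)
Byte[12]=F0: 4-byte lead, need 3 cont bytes. acc=0x0
Byte[13]=90: continuation. acc=(acc<<6)|0x10=0x10
Byte[14]: stream ended, expected continuation. INVALID

Answer: 14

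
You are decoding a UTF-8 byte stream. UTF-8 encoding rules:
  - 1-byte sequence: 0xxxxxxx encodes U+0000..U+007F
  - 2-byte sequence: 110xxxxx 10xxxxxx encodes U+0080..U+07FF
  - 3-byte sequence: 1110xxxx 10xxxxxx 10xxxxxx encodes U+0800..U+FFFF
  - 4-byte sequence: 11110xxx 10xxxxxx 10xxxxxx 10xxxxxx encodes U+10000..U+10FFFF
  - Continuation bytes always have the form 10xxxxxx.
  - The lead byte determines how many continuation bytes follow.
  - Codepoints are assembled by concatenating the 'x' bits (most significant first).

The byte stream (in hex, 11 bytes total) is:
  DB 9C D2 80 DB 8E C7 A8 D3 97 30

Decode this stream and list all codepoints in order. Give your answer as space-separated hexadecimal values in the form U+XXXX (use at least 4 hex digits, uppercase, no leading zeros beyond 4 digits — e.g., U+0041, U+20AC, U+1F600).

Byte[0]=DB: 2-byte lead, need 1 cont bytes. acc=0x1B
Byte[1]=9C: continuation. acc=(acc<<6)|0x1C=0x6DC
Completed: cp=U+06DC (starts at byte 0)
Byte[2]=D2: 2-byte lead, need 1 cont bytes. acc=0x12
Byte[3]=80: continuation. acc=(acc<<6)|0x00=0x480
Completed: cp=U+0480 (starts at byte 2)
Byte[4]=DB: 2-byte lead, need 1 cont bytes. acc=0x1B
Byte[5]=8E: continuation. acc=(acc<<6)|0x0E=0x6CE
Completed: cp=U+06CE (starts at byte 4)
Byte[6]=C7: 2-byte lead, need 1 cont bytes. acc=0x7
Byte[7]=A8: continuation. acc=(acc<<6)|0x28=0x1E8
Completed: cp=U+01E8 (starts at byte 6)
Byte[8]=D3: 2-byte lead, need 1 cont bytes. acc=0x13
Byte[9]=97: continuation. acc=(acc<<6)|0x17=0x4D7
Completed: cp=U+04D7 (starts at byte 8)
Byte[10]=30: 1-byte ASCII. cp=U+0030

Answer: U+06DC U+0480 U+06CE U+01E8 U+04D7 U+0030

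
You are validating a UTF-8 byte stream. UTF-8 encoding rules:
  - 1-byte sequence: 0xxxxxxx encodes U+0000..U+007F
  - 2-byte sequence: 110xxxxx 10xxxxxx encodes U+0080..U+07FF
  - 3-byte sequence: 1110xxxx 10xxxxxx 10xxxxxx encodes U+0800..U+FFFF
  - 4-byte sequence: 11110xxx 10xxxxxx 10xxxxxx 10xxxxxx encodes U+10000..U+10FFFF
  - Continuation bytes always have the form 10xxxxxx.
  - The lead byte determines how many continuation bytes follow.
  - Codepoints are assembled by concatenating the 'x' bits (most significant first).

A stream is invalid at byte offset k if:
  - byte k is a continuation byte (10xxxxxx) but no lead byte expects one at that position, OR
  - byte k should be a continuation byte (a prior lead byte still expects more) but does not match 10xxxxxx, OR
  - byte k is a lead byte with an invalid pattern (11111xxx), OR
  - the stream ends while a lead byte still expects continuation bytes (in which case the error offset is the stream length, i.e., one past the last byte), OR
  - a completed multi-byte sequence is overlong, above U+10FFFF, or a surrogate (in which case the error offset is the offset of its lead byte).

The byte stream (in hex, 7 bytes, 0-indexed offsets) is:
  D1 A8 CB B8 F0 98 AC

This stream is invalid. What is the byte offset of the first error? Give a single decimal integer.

Byte[0]=D1: 2-byte lead, need 1 cont bytes. acc=0x11
Byte[1]=A8: continuation. acc=(acc<<6)|0x28=0x468
Completed: cp=U+0468 (starts at byte 0)
Byte[2]=CB: 2-byte lead, need 1 cont bytes. acc=0xB
Byte[3]=B8: continuation. acc=(acc<<6)|0x38=0x2F8
Completed: cp=U+02F8 (starts at byte 2)
Byte[4]=F0: 4-byte lead, need 3 cont bytes. acc=0x0
Byte[5]=98: continuation. acc=(acc<<6)|0x18=0x18
Byte[6]=AC: continuation. acc=(acc<<6)|0x2C=0x62C
Byte[7]: stream ended, expected continuation. INVALID

Answer: 7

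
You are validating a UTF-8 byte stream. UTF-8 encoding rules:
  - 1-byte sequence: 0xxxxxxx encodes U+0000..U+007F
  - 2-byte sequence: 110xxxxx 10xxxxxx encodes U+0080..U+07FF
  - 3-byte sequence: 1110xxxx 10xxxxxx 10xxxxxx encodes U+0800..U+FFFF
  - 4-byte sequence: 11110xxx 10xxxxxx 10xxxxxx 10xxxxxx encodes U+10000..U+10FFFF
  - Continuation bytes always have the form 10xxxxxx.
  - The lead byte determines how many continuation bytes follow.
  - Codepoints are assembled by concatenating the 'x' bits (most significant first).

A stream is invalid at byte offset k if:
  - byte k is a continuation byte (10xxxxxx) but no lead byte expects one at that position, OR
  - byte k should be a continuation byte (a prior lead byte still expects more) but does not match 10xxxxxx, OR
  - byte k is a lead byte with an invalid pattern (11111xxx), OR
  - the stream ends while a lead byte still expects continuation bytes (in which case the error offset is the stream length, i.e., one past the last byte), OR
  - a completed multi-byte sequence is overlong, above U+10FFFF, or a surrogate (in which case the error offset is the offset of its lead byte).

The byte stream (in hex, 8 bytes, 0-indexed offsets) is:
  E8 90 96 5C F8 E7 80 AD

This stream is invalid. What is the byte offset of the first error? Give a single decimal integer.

Byte[0]=E8: 3-byte lead, need 2 cont bytes. acc=0x8
Byte[1]=90: continuation. acc=(acc<<6)|0x10=0x210
Byte[2]=96: continuation. acc=(acc<<6)|0x16=0x8416
Completed: cp=U+8416 (starts at byte 0)
Byte[3]=5C: 1-byte ASCII. cp=U+005C
Byte[4]=F8: INVALID lead byte (not 0xxx/110x/1110/11110)

Answer: 4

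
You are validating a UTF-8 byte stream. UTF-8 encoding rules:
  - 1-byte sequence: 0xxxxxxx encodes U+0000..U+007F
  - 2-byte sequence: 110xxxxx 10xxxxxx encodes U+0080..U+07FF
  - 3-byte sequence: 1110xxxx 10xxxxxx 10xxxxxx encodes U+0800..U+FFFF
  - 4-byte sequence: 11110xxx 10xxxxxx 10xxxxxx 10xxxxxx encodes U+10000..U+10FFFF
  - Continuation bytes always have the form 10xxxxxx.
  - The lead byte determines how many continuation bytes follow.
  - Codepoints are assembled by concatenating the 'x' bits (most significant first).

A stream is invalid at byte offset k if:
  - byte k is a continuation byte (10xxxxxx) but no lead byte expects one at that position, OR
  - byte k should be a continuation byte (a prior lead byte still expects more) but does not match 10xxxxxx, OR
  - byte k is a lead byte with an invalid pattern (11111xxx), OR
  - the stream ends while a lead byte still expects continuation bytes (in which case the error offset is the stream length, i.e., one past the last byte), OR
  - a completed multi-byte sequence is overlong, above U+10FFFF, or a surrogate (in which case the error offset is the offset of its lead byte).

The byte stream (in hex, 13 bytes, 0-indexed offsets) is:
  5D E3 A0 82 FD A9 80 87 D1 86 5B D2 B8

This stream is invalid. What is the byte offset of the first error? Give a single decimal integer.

Answer: 4

Derivation:
Byte[0]=5D: 1-byte ASCII. cp=U+005D
Byte[1]=E3: 3-byte lead, need 2 cont bytes. acc=0x3
Byte[2]=A0: continuation. acc=(acc<<6)|0x20=0xE0
Byte[3]=82: continuation. acc=(acc<<6)|0x02=0x3802
Completed: cp=U+3802 (starts at byte 1)
Byte[4]=FD: INVALID lead byte (not 0xxx/110x/1110/11110)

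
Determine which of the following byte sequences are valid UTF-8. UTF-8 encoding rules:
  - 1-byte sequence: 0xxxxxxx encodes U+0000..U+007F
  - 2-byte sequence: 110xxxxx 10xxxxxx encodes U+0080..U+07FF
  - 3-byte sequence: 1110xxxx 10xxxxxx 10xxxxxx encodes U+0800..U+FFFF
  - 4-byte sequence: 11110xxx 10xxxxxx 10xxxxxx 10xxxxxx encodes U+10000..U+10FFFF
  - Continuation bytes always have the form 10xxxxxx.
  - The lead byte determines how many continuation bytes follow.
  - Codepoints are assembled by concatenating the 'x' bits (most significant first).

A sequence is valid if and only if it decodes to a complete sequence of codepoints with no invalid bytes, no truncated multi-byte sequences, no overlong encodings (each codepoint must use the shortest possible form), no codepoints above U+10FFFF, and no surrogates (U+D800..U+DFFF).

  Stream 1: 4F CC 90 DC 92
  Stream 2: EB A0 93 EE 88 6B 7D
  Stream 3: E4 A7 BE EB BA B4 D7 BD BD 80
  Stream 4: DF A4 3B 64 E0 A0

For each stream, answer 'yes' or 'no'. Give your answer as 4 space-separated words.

Stream 1: decodes cleanly. VALID
Stream 2: error at byte offset 5. INVALID
Stream 3: error at byte offset 8. INVALID
Stream 4: error at byte offset 6. INVALID

Answer: yes no no no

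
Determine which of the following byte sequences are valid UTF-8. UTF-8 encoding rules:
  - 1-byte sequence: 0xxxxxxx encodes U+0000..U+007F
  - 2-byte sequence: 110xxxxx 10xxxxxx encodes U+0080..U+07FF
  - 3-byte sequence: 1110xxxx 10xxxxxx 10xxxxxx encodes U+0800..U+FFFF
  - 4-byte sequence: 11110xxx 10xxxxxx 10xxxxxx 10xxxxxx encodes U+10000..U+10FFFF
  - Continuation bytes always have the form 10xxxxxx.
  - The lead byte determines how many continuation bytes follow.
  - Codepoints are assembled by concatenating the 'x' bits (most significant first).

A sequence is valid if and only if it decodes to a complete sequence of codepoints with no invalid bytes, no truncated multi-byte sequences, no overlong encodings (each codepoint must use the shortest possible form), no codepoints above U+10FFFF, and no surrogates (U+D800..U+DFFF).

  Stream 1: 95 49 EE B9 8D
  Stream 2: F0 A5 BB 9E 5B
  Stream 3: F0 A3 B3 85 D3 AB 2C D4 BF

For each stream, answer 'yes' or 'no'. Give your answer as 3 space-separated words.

Answer: no yes yes

Derivation:
Stream 1: error at byte offset 0. INVALID
Stream 2: decodes cleanly. VALID
Stream 3: decodes cleanly. VALID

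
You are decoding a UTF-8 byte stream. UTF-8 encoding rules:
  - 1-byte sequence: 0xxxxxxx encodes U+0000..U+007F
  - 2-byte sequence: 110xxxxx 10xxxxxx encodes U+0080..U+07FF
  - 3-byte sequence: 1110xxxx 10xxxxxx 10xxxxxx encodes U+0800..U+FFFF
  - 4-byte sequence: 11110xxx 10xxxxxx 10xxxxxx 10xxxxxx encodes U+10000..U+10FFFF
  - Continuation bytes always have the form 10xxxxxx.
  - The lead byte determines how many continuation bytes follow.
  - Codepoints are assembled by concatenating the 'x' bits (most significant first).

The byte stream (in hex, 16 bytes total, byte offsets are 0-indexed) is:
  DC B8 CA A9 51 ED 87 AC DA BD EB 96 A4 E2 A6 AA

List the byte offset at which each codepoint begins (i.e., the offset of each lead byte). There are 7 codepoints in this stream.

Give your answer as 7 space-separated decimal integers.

Byte[0]=DC: 2-byte lead, need 1 cont bytes. acc=0x1C
Byte[1]=B8: continuation. acc=(acc<<6)|0x38=0x738
Completed: cp=U+0738 (starts at byte 0)
Byte[2]=CA: 2-byte lead, need 1 cont bytes. acc=0xA
Byte[3]=A9: continuation. acc=(acc<<6)|0x29=0x2A9
Completed: cp=U+02A9 (starts at byte 2)
Byte[4]=51: 1-byte ASCII. cp=U+0051
Byte[5]=ED: 3-byte lead, need 2 cont bytes. acc=0xD
Byte[6]=87: continuation. acc=(acc<<6)|0x07=0x347
Byte[7]=AC: continuation. acc=(acc<<6)|0x2C=0xD1EC
Completed: cp=U+D1EC (starts at byte 5)
Byte[8]=DA: 2-byte lead, need 1 cont bytes. acc=0x1A
Byte[9]=BD: continuation. acc=(acc<<6)|0x3D=0x6BD
Completed: cp=U+06BD (starts at byte 8)
Byte[10]=EB: 3-byte lead, need 2 cont bytes. acc=0xB
Byte[11]=96: continuation. acc=(acc<<6)|0x16=0x2D6
Byte[12]=A4: continuation. acc=(acc<<6)|0x24=0xB5A4
Completed: cp=U+B5A4 (starts at byte 10)
Byte[13]=E2: 3-byte lead, need 2 cont bytes. acc=0x2
Byte[14]=A6: continuation. acc=(acc<<6)|0x26=0xA6
Byte[15]=AA: continuation. acc=(acc<<6)|0x2A=0x29AA
Completed: cp=U+29AA (starts at byte 13)

Answer: 0 2 4 5 8 10 13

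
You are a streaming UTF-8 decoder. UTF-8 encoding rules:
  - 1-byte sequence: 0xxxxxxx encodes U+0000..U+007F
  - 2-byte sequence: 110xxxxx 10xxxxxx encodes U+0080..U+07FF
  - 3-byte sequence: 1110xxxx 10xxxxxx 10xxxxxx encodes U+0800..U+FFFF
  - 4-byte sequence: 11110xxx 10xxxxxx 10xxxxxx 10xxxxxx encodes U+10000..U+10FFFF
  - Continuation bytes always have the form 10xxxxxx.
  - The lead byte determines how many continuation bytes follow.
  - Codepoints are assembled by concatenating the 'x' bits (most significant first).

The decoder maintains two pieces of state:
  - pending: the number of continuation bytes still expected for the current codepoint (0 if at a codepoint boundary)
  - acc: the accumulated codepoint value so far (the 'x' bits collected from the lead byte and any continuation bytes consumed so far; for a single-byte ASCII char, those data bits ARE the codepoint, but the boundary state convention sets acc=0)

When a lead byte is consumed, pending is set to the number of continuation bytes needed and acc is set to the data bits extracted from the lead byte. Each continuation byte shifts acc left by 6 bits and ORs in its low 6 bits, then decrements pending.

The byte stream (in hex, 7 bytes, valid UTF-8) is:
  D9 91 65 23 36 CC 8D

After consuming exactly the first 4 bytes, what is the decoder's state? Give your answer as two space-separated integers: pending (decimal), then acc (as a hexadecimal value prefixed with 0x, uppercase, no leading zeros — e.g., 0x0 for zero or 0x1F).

Byte[0]=D9: 2-byte lead. pending=1, acc=0x19
Byte[1]=91: continuation. acc=(acc<<6)|0x11=0x651, pending=0
Byte[2]=65: 1-byte. pending=0, acc=0x0
Byte[3]=23: 1-byte. pending=0, acc=0x0

Answer: 0 0x0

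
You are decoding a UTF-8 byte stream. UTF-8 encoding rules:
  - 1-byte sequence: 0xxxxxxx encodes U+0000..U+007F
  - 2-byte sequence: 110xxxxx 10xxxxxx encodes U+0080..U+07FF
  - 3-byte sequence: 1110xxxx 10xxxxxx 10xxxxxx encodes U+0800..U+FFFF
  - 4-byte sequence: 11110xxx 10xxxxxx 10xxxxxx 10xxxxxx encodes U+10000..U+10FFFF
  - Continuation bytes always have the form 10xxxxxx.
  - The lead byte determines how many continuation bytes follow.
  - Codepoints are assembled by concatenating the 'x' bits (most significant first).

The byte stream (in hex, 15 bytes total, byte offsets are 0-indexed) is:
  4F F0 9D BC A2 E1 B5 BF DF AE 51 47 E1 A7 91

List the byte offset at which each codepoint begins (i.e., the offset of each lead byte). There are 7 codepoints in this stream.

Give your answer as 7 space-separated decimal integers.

Byte[0]=4F: 1-byte ASCII. cp=U+004F
Byte[1]=F0: 4-byte lead, need 3 cont bytes. acc=0x0
Byte[2]=9D: continuation. acc=(acc<<6)|0x1D=0x1D
Byte[3]=BC: continuation. acc=(acc<<6)|0x3C=0x77C
Byte[4]=A2: continuation. acc=(acc<<6)|0x22=0x1DF22
Completed: cp=U+1DF22 (starts at byte 1)
Byte[5]=E1: 3-byte lead, need 2 cont bytes. acc=0x1
Byte[6]=B5: continuation. acc=(acc<<6)|0x35=0x75
Byte[7]=BF: continuation. acc=(acc<<6)|0x3F=0x1D7F
Completed: cp=U+1D7F (starts at byte 5)
Byte[8]=DF: 2-byte lead, need 1 cont bytes. acc=0x1F
Byte[9]=AE: continuation. acc=(acc<<6)|0x2E=0x7EE
Completed: cp=U+07EE (starts at byte 8)
Byte[10]=51: 1-byte ASCII. cp=U+0051
Byte[11]=47: 1-byte ASCII. cp=U+0047
Byte[12]=E1: 3-byte lead, need 2 cont bytes. acc=0x1
Byte[13]=A7: continuation. acc=(acc<<6)|0x27=0x67
Byte[14]=91: continuation. acc=(acc<<6)|0x11=0x19D1
Completed: cp=U+19D1 (starts at byte 12)

Answer: 0 1 5 8 10 11 12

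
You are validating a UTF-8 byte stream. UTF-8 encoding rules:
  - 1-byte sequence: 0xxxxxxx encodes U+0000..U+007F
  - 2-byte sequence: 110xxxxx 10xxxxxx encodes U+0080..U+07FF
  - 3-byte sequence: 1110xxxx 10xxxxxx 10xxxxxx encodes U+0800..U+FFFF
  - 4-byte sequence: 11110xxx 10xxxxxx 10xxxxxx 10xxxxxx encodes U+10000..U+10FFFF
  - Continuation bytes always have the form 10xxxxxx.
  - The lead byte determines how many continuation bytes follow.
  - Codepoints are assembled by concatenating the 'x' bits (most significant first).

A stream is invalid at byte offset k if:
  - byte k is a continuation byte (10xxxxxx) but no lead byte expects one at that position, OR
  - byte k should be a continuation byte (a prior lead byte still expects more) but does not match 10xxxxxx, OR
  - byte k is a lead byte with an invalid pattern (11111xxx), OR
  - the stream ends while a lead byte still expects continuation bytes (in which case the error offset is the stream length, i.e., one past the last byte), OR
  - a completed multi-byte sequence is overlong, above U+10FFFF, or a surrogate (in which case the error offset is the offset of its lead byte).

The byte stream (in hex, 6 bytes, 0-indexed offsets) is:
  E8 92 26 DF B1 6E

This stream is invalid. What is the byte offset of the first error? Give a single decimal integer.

Byte[0]=E8: 3-byte lead, need 2 cont bytes. acc=0x8
Byte[1]=92: continuation. acc=(acc<<6)|0x12=0x212
Byte[2]=26: expected 10xxxxxx continuation. INVALID

Answer: 2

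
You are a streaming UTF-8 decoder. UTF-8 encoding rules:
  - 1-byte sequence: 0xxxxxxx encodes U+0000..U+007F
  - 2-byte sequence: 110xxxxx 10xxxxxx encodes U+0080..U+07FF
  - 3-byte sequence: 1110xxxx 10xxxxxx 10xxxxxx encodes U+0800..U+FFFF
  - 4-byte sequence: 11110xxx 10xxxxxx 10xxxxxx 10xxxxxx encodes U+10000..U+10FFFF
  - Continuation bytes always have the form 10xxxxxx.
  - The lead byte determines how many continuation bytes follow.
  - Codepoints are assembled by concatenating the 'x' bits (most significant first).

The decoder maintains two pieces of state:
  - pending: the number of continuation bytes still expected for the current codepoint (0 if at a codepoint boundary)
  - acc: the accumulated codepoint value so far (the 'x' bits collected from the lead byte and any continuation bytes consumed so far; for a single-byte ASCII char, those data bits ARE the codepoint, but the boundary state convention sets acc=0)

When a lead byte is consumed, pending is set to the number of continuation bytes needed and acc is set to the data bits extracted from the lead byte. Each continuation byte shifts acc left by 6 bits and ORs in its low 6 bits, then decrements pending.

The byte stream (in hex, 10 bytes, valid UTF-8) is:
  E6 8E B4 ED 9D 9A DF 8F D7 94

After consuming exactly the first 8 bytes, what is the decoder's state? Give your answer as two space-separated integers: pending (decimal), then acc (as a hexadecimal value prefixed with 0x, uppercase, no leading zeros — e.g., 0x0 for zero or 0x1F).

Answer: 0 0x7CF

Derivation:
Byte[0]=E6: 3-byte lead. pending=2, acc=0x6
Byte[1]=8E: continuation. acc=(acc<<6)|0x0E=0x18E, pending=1
Byte[2]=B4: continuation. acc=(acc<<6)|0x34=0x63B4, pending=0
Byte[3]=ED: 3-byte lead. pending=2, acc=0xD
Byte[4]=9D: continuation. acc=(acc<<6)|0x1D=0x35D, pending=1
Byte[5]=9A: continuation. acc=(acc<<6)|0x1A=0xD75A, pending=0
Byte[6]=DF: 2-byte lead. pending=1, acc=0x1F
Byte[7]=8F: continuation. acc=(acc<<6)|0x0F=0x7CF, pending=0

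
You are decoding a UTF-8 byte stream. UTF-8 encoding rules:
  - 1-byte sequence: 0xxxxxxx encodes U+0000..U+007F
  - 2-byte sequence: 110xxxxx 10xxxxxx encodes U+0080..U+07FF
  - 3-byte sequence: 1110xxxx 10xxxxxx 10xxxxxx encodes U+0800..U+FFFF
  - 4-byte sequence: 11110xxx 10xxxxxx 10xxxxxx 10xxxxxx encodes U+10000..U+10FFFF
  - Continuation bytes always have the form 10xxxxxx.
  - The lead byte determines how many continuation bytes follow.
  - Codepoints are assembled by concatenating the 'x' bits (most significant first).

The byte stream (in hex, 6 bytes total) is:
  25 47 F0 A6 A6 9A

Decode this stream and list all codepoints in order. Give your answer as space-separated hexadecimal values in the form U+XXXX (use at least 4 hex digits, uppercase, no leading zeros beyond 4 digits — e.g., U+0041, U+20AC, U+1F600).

Answer: U+0025 U+0047 U+2699A

Derivation:
Byte[0]=25: 1-byte ASCII. cp=U+0025
Byte[1]=47: 1-byte ASCII. cp=U+0047
Byte[2]=F0: 4-byte lead, need 3 cont bytes. acc=0x0
Byte[3]=A6: continuation. acc=(acc<<6)|0x26=0x26
Byte[4]=A6: continuation. acc=(acc<<6)|0x26=0x9A6
Byte[5]=9A: continuation. acc=(acc<<6)|0x1A=0x2699A
Completed: cp=U+2699A (starts at byte 2)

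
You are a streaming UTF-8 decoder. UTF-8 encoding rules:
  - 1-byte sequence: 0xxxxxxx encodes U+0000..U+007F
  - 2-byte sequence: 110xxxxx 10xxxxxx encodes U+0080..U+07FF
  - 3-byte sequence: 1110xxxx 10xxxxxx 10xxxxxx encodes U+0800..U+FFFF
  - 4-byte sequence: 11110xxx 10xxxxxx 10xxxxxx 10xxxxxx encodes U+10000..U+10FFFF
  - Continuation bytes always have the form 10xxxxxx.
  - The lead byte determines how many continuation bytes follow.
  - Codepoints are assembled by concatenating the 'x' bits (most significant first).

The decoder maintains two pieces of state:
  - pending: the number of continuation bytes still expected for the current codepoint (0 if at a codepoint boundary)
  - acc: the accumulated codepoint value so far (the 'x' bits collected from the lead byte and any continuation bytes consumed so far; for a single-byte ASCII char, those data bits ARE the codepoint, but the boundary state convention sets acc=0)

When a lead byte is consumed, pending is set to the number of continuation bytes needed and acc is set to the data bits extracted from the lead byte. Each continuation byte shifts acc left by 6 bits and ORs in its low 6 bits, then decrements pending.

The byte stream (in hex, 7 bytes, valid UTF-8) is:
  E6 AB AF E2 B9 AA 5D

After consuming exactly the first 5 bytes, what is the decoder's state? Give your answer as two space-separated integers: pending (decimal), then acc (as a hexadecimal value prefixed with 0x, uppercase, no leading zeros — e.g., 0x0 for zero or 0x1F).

Byte[0]=E6: 3-byte lead. pending=2, acc=0x6
Byte[1]=AB: continuation. acc=(acc<<6)|0x2B=0x1AB, pending=1
Byte[2]=AF: continuation. acc=(acc<<6)|0x2F=0x6AEF, pending=0
Byte[3]=E2: 3-byte lead. pending=2, acc=0x2
Byte[4]=B9: continuation. acc=(acc<<6)|0x39=0xB9, pending=1

Answer: 1 0xB9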